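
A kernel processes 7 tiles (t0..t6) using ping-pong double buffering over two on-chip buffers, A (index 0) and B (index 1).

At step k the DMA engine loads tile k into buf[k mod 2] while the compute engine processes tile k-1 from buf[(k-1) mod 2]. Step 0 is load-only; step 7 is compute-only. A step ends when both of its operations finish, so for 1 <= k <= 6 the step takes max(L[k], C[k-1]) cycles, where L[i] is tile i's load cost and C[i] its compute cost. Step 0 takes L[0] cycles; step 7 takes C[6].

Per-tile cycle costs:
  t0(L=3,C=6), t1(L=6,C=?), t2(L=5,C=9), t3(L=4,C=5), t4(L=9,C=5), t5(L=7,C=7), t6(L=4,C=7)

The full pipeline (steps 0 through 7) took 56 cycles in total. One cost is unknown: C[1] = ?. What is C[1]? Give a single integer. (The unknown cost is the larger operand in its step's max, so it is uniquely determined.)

C[1] = 8

step 0: dur = L[0]=3 = 3
step 1: dur = max(L[1]=6, C[0]=6) = 6
step 2: dur = max(L[2]=5, C[1]=?) = C[1]  (unknown; binding)
step 3: dur = max(L[3]=4, C[2]=9) = 9
step 4: dur = max(L[4]=9, C[3]=5) = 9
step 5: dur = max(L[5]=7, C[4]=5) = 7
step 6: dur = max(L[6]=4, C[5]=7) = 7
step 7: dur = C[6]=7 = 7
sum of known step durations = 48
dur[2] = total - known = 56 - 48 = 8
C[1] is the binding max in step 2, so C[1] = dur[2] = 8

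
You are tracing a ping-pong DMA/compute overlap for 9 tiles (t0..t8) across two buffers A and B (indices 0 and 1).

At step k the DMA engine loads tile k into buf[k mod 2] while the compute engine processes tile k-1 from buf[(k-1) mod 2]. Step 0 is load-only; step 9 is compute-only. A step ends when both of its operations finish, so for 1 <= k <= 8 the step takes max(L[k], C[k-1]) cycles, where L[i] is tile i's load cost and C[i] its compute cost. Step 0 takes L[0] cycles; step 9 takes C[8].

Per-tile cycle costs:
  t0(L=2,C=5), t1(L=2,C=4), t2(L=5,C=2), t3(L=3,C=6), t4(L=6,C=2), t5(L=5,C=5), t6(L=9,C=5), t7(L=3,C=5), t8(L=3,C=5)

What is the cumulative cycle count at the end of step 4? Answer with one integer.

  0. 2=2c; end=2; A:t0 B:-
  1. max(2,5)=5c; end=7; A:t0 B:t1
  2. max(5,4)=5c; end=12; A:t2 B:t1
  3. max(3,2)=3c; end=15; A:t2 B:t3
  4. max(6,6)=6c; end=21; A:t4 B:t3
  5. max(5,2)=5c; end=26; A:t4 B:t5
  6. max(9,5)=9c; end=35; A:t6 B:t5
  7. max(3,5)=5c; end=40; A:t6 B:t7
  8. max(3,5)=5c; end=45; A:t8 B:t7
  9. 5=5c; end=50; A:t8 B:t7

end_cycle[4] = 21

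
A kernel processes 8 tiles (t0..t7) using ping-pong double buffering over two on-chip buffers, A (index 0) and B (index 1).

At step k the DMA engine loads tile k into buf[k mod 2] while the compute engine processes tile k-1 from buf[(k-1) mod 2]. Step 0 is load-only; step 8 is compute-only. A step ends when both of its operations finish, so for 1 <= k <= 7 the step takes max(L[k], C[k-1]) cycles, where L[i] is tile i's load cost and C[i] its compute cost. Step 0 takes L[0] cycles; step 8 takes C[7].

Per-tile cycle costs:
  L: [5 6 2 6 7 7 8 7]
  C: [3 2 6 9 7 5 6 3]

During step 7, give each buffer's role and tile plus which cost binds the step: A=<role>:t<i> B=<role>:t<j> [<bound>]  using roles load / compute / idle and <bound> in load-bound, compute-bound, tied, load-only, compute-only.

step 7: A=compute:t6 B=load:t7 [load-bound]

  0. 5=5c; end=5; A:t0 B:-
  1. max(6,3)=6c; end=11; A:t0 B:t1
  2. max(2,2)=2c; end=13; A:t2 B:t1
  3. max(6,6)=6c; end=19; A:t2 B:t3
  4. max(7,9)=9c; end=28; A:t4 B:t3
  5. max(7,7)=7c; end=35; A:t4 B:t5
  6. max(8,5)=8c; end=43; A:t6 B:t5
  7. max(7,6)=7c; end=50; A:t6 B:t7
  8. 3=3c; end=53; A:t6 B:t7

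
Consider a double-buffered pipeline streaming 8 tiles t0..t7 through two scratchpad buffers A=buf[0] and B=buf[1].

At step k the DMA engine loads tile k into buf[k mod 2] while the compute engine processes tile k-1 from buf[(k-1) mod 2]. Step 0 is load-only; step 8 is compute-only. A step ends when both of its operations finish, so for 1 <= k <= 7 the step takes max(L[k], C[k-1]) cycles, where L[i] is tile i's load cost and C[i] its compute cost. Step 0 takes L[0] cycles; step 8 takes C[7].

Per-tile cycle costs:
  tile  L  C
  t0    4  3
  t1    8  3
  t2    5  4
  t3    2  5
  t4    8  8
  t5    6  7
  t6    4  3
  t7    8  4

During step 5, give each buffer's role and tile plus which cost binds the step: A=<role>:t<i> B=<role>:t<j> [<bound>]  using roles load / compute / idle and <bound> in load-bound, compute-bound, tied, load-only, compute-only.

step 5: A=compute:t4 B=load:t5 [compute-bound]

  0. 4=4c; end=4; A:t0 B:-
  1. max(8,3)=8c; end=12; A:t0 B:t1
  2. max(5,3)=5c; end=17; A:t2 B:t1
  3. max(2,4)=4c; end=21; A:t2 B:t3
  4. max(8,5)=8c; end=29; A:t4 B:t3
  5. max(6,8)=8c; end=37; A:t4 B:t5
  6. max(4,7)=7c; end=44; A:t6 B:t5
  7. max(8,3)=8c; end=52; A:t6 B:t7
  8. 4=4c; end=56; A:t6 B:t7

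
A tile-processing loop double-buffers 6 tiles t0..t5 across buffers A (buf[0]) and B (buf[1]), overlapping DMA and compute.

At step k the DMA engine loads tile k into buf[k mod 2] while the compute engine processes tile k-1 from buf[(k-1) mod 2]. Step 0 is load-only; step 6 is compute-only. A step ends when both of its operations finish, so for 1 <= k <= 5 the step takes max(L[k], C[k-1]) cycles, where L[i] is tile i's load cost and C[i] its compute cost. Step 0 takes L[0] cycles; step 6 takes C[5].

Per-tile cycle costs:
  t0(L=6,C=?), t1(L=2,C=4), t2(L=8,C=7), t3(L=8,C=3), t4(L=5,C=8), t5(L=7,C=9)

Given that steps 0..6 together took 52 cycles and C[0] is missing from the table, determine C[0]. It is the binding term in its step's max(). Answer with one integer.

C[0] = 8

step 0 | dur = L[0]=6 = 6
step 1 | dur = max(L[1]=2, C[0]=?) = C[0]  (unknown; binding)
step 2 | dur = max(L[2]=8, C[1]=4) = 8
step 3 | dur = max(L[3]=8, C[2]=7) = 8
step 4 | dur = max(L[4]=5, C[3]=3) = 5
step 5 | dur = max(L[5]=7, C[4]=8) = 8
step 6 | dur = C[5]=9 = 9
sum of known step durations = 44
dur[1] = total - known = 52 - 44 = 8
C[0] is the binding max in step 1, so C[0] = dur[1] = 8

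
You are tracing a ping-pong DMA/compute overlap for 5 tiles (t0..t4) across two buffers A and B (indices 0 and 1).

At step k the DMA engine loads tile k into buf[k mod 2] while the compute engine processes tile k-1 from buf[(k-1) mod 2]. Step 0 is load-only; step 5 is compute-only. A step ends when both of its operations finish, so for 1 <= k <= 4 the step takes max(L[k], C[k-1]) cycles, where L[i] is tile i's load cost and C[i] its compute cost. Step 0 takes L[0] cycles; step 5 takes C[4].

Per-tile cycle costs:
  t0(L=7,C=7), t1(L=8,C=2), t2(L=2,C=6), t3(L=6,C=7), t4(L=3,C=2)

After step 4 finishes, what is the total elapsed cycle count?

k=0 load=t0/7c comp=- wait=7 total=7
k=1 load=t1/8c comp=t0/7c wait=8 total=15
k=2 load=t2/2c comp=t1/2c wait=2 total=17
k=3 load=t3/6c comp=t2/6c wait=6 total=23
k=4 load=t4/3c comp=t3/7c wait=7 total=30
k=5 load=- comp=t4/2c wait=2 total=32

end_cycle[4] = 30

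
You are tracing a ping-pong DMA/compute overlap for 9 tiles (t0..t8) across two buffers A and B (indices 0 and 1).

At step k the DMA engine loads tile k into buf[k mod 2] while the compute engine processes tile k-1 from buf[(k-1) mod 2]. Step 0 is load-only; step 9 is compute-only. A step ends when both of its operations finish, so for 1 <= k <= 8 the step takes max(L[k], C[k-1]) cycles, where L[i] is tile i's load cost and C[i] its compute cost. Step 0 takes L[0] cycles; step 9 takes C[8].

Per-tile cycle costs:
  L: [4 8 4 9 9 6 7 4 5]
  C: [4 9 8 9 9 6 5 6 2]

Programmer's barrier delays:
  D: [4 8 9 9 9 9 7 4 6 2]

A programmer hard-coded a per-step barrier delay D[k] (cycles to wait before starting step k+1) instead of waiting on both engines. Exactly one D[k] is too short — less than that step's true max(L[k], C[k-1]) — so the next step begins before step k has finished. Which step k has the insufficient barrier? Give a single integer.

hazard at step 7

[0] required=L[0]=4=4 vs D=4 ok
[1] required=max(L[1]=8,C[0]=4)=8 vs D=8 ok
[2] required=max(L[2]=4,C[1]=9)=9 vs D=9 ok
[3] required=max(L[3]=9,C[2]=8)=9 vs D=9 ok
[4] required=max(L[4]=9,C[3]=9)=9 vs D=9 ok
[5] required=max(L[5]=6,C[4]=9)=9 vs D=9 ok
[6] required=max(L[6]=7,C[5]=6)=7 vs D=7 ok
[7] required=max(L[7]=4,C[6]=5)=5 vs D=4 SHORT
[8] required=max(L[8]=5,C[7]=6)=6 vs D=6 ok
[9] required=C[8]=2=2 vs D=2 ok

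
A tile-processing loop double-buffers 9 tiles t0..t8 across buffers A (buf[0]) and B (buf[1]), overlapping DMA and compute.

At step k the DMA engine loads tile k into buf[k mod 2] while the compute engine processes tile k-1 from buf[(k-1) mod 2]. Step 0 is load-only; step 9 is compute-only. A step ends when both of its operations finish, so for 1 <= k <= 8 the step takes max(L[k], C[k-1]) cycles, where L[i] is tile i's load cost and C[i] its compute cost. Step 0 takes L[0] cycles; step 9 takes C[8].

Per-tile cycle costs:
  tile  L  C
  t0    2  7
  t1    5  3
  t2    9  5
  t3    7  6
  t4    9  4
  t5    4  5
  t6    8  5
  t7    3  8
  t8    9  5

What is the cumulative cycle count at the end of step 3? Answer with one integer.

k=0 load=t0/2c comp=- wait=2 total=2
k=1 load=t1/5c comp=t0/7c wait=7 total=9
k=2 load=t2/9c comp=t1/3c wait=9 total=18
k=3 load=t3/7c comp=t2/5c wait=7 total=25
k=4 load=t4/9c comp=t3/6c wait=9 total=34
k=5 load=t5/4c comp=t4/4c wait=4 total=38
k=6 load=t6/8c comp=t5/5c wait=8 total=46
k=7 load=t7/3c comp=t6/5c wait=5 total=51
k=8 load=t8/9c comp=t7/8c wait=9 total=60
k=9 load=- comp=t8/5c wait=5 total=65

end_cycle[3] = 25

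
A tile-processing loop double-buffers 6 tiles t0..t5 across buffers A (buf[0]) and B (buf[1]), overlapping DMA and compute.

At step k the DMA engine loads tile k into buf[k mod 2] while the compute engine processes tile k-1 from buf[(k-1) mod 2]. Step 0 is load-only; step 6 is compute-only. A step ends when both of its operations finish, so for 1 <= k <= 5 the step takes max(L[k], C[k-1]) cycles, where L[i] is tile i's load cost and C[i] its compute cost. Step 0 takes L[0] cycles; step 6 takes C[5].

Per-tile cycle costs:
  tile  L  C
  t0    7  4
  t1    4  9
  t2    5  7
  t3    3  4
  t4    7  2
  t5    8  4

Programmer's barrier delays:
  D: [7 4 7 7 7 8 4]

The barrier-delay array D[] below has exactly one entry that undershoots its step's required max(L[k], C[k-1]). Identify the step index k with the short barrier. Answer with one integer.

step 0: need L[0]=7 = 7; D[0]=7 ok
step 1: need max(L[1]=4,C[0]=4) = 4; D[1]=4 ok
step 2: need max(L[2]=5,C[1]=9) = 9; D[2]=7 SHORT
step 3: need max(L[3]=3,C[2]=7) = 7; D[3]=7 ok
step 4: need max(L[4]=7,C[3]=4) = 7; D[4]=7 ok
step 5: need max(L[5]=8,C[4]=2) = 8; D[5]=8 ok
step 6: need C[5]=4 = 4; D[6]=4 ok

hazard at step 2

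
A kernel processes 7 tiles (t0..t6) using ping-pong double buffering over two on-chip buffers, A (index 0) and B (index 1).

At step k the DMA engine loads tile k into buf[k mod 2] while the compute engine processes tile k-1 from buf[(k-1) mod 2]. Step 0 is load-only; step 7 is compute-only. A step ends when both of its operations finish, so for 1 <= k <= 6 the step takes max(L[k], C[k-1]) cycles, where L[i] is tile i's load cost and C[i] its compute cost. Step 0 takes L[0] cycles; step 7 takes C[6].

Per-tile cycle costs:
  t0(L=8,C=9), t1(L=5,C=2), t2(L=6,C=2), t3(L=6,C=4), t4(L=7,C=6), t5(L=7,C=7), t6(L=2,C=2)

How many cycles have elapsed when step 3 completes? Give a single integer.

end_cycle[3] = 29

step 0: L[0]=8 → dur=8, Σ=8 | A=load:t0 B=idle [load-only]
step 1: L[1]=5 C[0]=9 → dur=9, Σ=17 | A=compute:t0 B=load:t1 [compute-bound]
step 2: L[2]=6 C[1]=2 → dur=6, Σ=23 | A=load:t2 B=compute:t1 [load-bound]
step 3: L[3]=6 C[2]=2 → dur=6, Σ=29 | A=compute:t2 B=load:t3 [load-bound]
step 4: L[4]=7 C[3]=4 → dur=7, Σ=36 | A=load:t4 B=compute:t3 [load-bound]
step 5: L[5]=7 C[4]=6 → dur=7, Σ=43 | A=compute:t4 B=load:t5 [load-bound]
step 6: L[6]=2 C[5]=7 → dur=7, Σ=50 | A=load:t6 B=compute:t5 [compute-bound]
step 7: C[6]=2 → dur=2, Σ=52 | A=compute:t6 B=idle [compute-only]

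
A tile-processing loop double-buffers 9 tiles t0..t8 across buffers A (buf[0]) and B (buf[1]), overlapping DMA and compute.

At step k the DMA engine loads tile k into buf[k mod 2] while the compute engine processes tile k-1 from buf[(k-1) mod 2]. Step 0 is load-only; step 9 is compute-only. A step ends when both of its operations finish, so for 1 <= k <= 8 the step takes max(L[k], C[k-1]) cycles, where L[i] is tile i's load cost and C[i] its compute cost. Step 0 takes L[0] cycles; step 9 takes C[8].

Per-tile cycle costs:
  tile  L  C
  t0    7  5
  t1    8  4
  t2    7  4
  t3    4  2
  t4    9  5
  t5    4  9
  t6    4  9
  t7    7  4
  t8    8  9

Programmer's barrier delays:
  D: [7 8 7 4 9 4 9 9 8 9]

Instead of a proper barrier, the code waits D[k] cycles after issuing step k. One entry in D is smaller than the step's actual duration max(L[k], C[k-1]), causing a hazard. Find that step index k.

hazard at step 5

[0] required=L[0]=7=7 vs D=7 ok
[1] required=max(L[1]=8,C[0]=5)=8 vs D=8 ok
[2] required=max(L[2]=7,C[1]=4)=7 vs D=7 ok
[3] required=max(L[3]=4,C[2]=4)=4 vs D=4 ok
[4] required=max(L[4]=9,C[3]=2)=9 vs D=9 ok
[5] required=max(L[5]=4,C[4]=5)=5 vs D=4 SHORT
[6] required=max(L[6]=4,C[5]=9)=9 vs D=9 ok
[7] required=max(L[7]=7,C[6]=9)=9 vs D=9 ok
[8] required=max(L[8]=8,C[7]=4)=8 vs D=8 ok
[9] required=C[8]=9=9 vs D=9 ok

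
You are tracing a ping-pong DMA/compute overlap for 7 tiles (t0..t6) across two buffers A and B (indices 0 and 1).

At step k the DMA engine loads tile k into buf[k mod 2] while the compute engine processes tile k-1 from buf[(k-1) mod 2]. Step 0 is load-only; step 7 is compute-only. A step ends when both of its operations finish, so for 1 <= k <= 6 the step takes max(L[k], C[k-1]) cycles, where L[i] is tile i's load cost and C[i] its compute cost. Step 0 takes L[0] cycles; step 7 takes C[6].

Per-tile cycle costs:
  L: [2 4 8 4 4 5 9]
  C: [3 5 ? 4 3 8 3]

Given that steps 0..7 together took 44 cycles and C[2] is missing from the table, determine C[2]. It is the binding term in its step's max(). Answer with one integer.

step 0 → dur = L[0]=2 = 2
step 1 → dur = max(L[1]=4, C[0]=3) = 4
step 2 → dur = max(L[2]=8, C[1]=5) = 8
step 3 → dur = max(L[3]=4, C[2]=?) = C[2]  (unknown; binding)
step 4 → dur = max(L[4]=4, C[3]=4) = 4
step 5 → dur = max(L[5]=5, C[4]=3) = 5
step 6 → dur = max(L[6]=9, C[5]=8) = 9
step 7 → dur = C[6]=3 = 3
sum of known step durations = 35
dur[3] = total - known = 44 - 35 = 9
C[2] is the binding max in step 3, so C[2] = dur[3] = 9

C[2] = 9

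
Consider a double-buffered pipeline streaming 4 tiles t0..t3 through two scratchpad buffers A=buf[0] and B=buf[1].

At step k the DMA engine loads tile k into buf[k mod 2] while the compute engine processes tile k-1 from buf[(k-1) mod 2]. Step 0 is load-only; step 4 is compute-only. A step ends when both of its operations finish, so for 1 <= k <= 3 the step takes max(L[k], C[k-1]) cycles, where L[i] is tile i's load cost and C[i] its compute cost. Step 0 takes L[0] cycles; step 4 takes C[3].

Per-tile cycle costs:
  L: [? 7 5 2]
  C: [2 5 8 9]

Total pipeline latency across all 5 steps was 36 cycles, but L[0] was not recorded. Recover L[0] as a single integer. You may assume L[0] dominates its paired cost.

step 0 | dur = L[0]=? = L[0]  (unknown; binding)
step 1 | dur = max(L[1]=7, C[0]=2) = 7
step 2 | dur = max(L[2]=5, C[1]=5) = 5
step 3 | dur = max(L[3]=2, C[2]=8) = 8
step 4 | dur = C[3]=9 = 9
sum of known step durations = 29
dur[0] = total - known = 36 - 29 = 7
L[0] is the binding max in step 0, so L[0] = dur[0] = 7

L[0] = 7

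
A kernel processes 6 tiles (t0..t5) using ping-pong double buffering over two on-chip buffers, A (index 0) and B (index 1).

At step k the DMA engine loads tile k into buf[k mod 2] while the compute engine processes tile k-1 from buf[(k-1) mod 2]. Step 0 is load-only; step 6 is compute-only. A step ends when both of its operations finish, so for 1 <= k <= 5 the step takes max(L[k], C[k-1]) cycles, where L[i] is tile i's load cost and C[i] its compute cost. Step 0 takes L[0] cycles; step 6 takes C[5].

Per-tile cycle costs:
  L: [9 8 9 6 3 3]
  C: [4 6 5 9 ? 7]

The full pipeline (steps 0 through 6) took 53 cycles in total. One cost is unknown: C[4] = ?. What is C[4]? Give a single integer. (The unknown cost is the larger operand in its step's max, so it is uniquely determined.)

C[4] = 5

step 0 | dur = L[0]=9 = 9
step 1 | dur = max(L[1]=8, C[0]=4) = 8
step 2 | dur = max(L[2]=9, C[1]=6) = 9
step 3 | dur = max(L[3]=6, C[2]=5) = 6
step 4 | dur = max(L[4]=3, C[3]=9) = 9
step 5 | dur = max(L[5]=3, C[4]=?) = C[4]  (unknown; binding)
step 6 | dur = C[5]=7 = 7
sum of known step durations = 48
dur[5] = total - known = 53 - 48 = 5
C[4] is the binding max in step 5, so C[4] = dur[5] = 5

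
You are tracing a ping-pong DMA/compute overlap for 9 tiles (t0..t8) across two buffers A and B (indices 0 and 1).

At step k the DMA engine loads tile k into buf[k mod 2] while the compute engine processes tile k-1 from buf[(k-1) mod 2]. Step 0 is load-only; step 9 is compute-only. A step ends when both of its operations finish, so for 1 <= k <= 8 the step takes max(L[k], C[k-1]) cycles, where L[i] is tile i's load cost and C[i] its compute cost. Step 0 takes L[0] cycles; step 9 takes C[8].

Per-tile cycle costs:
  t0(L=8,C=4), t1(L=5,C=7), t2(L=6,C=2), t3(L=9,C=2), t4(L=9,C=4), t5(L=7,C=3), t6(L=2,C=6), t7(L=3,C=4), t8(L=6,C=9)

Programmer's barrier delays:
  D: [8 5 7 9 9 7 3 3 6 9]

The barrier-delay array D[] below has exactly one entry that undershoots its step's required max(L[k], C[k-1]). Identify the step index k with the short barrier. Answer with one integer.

hazard at step 7

[0] required=L[0]=8=8 vs D=8 ok
[1] required=max(L[1]=5,C[0]=4)=5 vs D=5 ok
[2] required=max(L[2]=6,C[1]=7)=7 vs D=7 ok
[3] required=max(L[3]=9,C[2]=2)=9 vs D=9 ok
[4] required=max(L[4]=9,C[3]=2)=9 vs D=9 ok
[5] required=max(L[5]=7,C[4]=4)=7 vs D=7 ok
[6] required=max(L[6]=2,C[5]=3)=3 vs D=3 ok
[7] required=max(L[7]=3,C[6]=6)=6 vs D=3 SHORT
[8] required=max(L[8]=6,C[7]=4)=6 vs D=6 ok
[9] required=C[8]=9=9 vs D=9 ok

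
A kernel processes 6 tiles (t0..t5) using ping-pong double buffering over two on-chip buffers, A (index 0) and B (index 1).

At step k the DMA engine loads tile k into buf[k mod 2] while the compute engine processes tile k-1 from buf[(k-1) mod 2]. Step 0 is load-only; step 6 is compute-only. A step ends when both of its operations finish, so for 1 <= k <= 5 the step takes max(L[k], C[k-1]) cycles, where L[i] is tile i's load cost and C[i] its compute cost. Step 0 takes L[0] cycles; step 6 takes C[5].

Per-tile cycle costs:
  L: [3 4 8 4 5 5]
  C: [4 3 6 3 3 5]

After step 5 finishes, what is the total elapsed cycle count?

end_cycle[5] = 31

[0] DMA t0→A (3c) ∥ CU idle ⇒ 3c, clock 3
[1] DMA t1→B (4c) ∥ CU A:t0 (4c) ⇒ 4c, clock 7
[2] DMA t2→A (8c) ∥ CU B:t1 (3c) ⇒ 8c, clock 15
[3] DMA t3→B (4c) ∥ CU A:t2 (6c) ⇒ 6c, clock 21
[4] DMA t4→A (5c) ∥ CU B:t3 (3c) ⇒ 5c, clock 26
[5] DMA t5→B (5c) ∥ CU A:t4 (3c) ⇒ 5c, clock 31
[6] DMA idle ∥ CU B:t5 (5c) ⇒ 5c, clock 36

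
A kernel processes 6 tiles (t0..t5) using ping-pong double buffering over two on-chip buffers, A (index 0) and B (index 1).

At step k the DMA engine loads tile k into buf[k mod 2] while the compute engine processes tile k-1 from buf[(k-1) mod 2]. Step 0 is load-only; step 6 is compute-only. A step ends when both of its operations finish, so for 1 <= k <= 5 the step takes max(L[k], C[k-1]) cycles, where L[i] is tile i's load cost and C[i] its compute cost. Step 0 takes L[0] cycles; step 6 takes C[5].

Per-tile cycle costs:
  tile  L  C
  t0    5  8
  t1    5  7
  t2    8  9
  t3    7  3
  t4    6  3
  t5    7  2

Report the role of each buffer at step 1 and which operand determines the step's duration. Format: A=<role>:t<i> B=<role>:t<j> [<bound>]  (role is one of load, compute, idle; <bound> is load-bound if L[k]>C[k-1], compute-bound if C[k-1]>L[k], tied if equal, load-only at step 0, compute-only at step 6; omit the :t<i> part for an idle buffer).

step 0: L[0]=5 → dur=5, Σ=5 | A=load:t0 B=idle [load-only]
step 1: L[1]=5 C[0]=8 → dur=8, Σ=13 | A=compute:t0 B=load:t1 [compute-bound]
step 2: L[2]=8 C[1]=7 → dur=8, Σ=21 | A=load:t2 B=compute:t1 [load-bound]
step 3: L[3]=7 C[2]=9 → dur=9, Σ=30 | A=compute:t2 B=load:t3 [compute-bound]
step 4: L[4]=6 C[3]=3 → dur=6, Σ=36 | A=load:t4 B=compute:t3 [load-bound]
step 5: L[5]=7 C[4]=3 → dur=7, Σ=43 | A=compute:t4 B=load:t5 [load-bound]
step 6: C[5]=2 → dur=2, Σ=45 | A=idle B=compute:t5 [compute-only]

step 1: A=compute:t0 B=load:t1 [compute-bound]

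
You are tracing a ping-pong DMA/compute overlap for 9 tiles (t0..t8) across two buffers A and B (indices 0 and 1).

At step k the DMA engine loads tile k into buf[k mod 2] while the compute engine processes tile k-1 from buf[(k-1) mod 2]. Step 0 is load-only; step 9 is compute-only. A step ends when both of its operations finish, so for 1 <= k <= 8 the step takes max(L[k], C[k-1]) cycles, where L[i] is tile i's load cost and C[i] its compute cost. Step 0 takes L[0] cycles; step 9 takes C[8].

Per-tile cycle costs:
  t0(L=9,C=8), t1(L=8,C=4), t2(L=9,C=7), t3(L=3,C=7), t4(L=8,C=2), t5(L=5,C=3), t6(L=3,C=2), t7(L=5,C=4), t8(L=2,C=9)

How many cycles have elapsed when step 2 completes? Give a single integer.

  0. 9=9c; end=9; A:t0 B:-
  1. max(8,8)=8c; end=17; A:t0 B:t1
  2. max(9,4)=9c; end=26; A:t2 B:t1
  3. max(3,7)=7c; end=33; A:t2 B:t3
  4. max(8,7)=8c; end=41; A:t4 B:t3
  5. max(5,2)=5c; end=46; A:t4 B:t5
  6. max(3,3)=3c; end=49; A:t6 B:t5
  7. max(5,2)=5c; end=54; A:t6 B:t7
  8. max(2,4)=4c; end=58; A:t8 B:t7
  9. 9=9c; end=67; A:t8 B:t7

end_cycle[2] = 26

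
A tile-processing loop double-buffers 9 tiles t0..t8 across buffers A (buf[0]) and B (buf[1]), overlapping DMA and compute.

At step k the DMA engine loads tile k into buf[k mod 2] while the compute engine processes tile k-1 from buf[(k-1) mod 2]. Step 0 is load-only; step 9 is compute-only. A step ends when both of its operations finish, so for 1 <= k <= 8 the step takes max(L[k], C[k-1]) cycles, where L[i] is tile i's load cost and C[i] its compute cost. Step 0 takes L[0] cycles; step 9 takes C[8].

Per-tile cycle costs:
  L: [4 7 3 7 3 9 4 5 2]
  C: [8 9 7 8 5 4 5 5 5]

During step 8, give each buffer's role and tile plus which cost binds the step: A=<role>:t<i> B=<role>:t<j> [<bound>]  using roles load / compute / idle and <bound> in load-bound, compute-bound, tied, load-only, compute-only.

step 8: A=load:t8 B=compute:t7 [compute-bound]

k=0 load=t0/4c comp=- wait=4 total=4
k=1 load=t1/7c comp=t0/8c wait=8 total=12
k=2 load=t2/3c comp=t1/9c wait=9 total=21
k=3 load=t3/7c comp=t2/7c wait=7 total=28
k=4 load=t4/3c comp=t3/8c wait=8 total=36
k=5 load=t5/9c comp=t4/5c wait=9 total=45
k=6 load=t6/4c comp=t5/4c wait=4 total=49
k=7 load=t7/5c comp=t6/5c wait=5 total=54
k=8 load=t8/2c comp=t7/5c wait=5 total=59
k=9 load=- comp=t8/5c wait=5 total=64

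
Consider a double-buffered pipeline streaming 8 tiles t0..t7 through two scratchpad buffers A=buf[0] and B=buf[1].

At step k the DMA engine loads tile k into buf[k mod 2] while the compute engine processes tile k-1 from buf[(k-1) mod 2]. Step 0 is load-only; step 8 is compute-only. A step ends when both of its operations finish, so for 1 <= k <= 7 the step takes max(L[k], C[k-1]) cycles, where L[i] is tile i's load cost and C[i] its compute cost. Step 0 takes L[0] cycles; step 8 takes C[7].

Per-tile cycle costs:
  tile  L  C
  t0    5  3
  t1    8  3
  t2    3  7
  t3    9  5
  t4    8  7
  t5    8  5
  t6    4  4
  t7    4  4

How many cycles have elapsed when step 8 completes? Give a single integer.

  0. 5=5c; end=5; A:t0 B:-
  1. max(8,3)=8c; end=13; A:t0 B:t1
  2. max(3,3)=3c; end=16; A:t2 B:t1
  3. max(9,7)=9c; end=25; A:t2 B:t3
  4. max(8,5)=8c; end=33; A:t4 B:t3
  5. max(8,7)=8c; end=41; A:t4 B:t5
  6. max(4,5)=5c; end=46; A:t6 B:t5
  7. max(4,4)=4c; end=50; A:t6 B:t7
  8. 4=4c; end=54; A:t6 B:t7

end_cycle[8] = 54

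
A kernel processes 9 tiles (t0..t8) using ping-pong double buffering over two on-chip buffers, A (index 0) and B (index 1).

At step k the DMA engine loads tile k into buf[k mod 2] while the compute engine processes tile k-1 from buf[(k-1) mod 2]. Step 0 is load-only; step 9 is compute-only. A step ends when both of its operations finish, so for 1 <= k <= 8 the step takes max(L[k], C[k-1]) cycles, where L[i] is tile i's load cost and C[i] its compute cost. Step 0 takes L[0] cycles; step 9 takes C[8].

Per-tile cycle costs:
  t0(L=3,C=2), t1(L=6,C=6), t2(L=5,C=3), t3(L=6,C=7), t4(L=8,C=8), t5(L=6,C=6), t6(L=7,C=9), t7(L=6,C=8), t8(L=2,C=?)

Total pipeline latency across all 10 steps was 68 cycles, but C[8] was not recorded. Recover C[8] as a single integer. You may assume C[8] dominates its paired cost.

C[8] = 7

step 0: dur = L[0]=3 = 3
step 1: dur = max(L[1]=6, C[0]=2) = 6
step 2: dur = max(L[2]=5, C[1]=6) = 6
step 3: dur = max(L[3]=6, C[2]=3) = 6
step 4: dur = max(L[4]=8, C[3]=7) = 8
step 5: dur = max(L[5]=6, C[4]=8) = 8
step 6: dur = max(L[6]=7, C[5]=6) = 7
step 7: dur = max(L[7]=6, C[6]=9) = 9
step 8: dur = max(L[8]=2, C[7]=8) = 8
step 9: dur = C[8]=? = C[8]  (unknown; binding)
sum of known step durations = 61
dur[9] = total - known = 68 - 61 = 7
C[8] is the binding max in step 9, so C[8] = dur[9] = 7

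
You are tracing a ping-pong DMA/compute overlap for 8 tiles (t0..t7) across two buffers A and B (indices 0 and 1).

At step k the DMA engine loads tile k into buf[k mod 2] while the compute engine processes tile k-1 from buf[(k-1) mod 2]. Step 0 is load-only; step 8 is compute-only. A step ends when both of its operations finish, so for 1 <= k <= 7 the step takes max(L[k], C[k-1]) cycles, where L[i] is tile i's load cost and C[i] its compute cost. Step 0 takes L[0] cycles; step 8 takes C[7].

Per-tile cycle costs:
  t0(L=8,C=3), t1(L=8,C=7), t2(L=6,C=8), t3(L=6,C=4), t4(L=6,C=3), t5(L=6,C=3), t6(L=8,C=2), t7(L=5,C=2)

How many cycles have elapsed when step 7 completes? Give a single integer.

end_cycle[7] = 56

[0] DMA t0→A (8c) ∥ CU idle ⇒ 8c, clock 8
[1] DMA t1→B (8c) ∥ CU A:t0 (3c) ⇒ 8c, clock 16
[2] DMA t2→A (6c) ∥ CU B:t1 (7c) ⇒ 7c, clock 23
[3] DMA t3→B (6c) ∥ CU A:t2 (8c) ⇒ 8c, clock 31
[4] DMA t4→A (6c) ∥ CU B:t3 (4c) ⇒ 6c, clock 37
[5] DMA t5→B (6c) ∥ CU A:t4 (3c) ⇒ 6c, clock 43
[6] DMA t6→A (8c) ∥ CU B:t5 (3c) ⇒ 8c, clock 51
[7] DMA t7→B (5c) ∥ CU A:t6 (2c) ⇒ 5c, clock 56
[8] DMA idle ∥ CU B:t7 (2c) ⇒ 2c, clock 58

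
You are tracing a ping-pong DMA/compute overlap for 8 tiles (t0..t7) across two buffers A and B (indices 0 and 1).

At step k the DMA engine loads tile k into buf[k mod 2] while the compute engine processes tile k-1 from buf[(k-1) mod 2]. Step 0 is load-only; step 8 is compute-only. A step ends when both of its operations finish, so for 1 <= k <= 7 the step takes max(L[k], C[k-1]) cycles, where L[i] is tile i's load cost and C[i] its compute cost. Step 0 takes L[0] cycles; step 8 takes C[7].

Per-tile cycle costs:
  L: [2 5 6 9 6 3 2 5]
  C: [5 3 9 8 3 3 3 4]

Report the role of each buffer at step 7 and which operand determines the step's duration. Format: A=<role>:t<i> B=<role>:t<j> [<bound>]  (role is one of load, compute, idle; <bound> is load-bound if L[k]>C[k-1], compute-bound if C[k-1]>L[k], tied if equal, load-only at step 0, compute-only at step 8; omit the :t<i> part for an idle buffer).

step 7: A=compute:t6 B=load:t7 [load-bound]

[0] DMA t0→A (2c) ∥ CU idle ⇒ 2c, clock 2
[1] DMA t1→B (5c) ∥ CU A:t0 (5c) ⇒ 5c, clock 7
[2] DMA t2→A (6c) ∥ CU B:t1 (3c) ⇒ 6c, clock 13
[3] DMA t3→B (9c) ∥ CU A:t2 (9c) ⇒ 9c, clock 22
[4] DMA t4→A (6c) ∥ CU B:t3 (8c) ⇒ 8c, clock 30
[5] DMA t5→B (3c) ∥ CU A:t4 (3c) ⇒ 3c, clock 33
[6] DMA t6→A (2c) ∥ CU B:t5 (3c) ⇒ 3c, clock 36
[7] DMA t7→B (5c) ∥ CU A:t6 (3c) ⇒ 5c, clock 41
[8] DMA idle ∥ CU B:t7 (4c) ⇒ 4c, clock 45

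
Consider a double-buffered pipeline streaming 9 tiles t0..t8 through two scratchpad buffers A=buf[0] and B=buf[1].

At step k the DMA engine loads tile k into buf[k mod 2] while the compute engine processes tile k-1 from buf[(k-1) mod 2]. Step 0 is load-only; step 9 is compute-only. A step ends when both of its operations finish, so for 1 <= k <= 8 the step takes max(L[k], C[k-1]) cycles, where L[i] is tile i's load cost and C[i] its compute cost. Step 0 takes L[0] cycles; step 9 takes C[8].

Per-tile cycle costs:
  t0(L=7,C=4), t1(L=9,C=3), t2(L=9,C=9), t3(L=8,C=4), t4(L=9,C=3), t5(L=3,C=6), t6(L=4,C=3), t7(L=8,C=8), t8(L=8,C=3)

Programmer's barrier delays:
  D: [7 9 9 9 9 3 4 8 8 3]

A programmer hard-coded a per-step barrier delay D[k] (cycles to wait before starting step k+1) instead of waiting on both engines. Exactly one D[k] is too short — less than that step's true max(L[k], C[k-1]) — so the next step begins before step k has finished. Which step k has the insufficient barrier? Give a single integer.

hazard at step 6

k=0 barrier L[0]=7→7c, D[0]=7 ok
k=1 barrier max(L[1]=9,C[0]=4)→9c, D[1]=9 ok
k=2 barrier max(L[2]=9,C[1]=3)→9c, D[2]=9 ok
k=3 barrier max(L[3]=8,C[2]=9)→9c, D[3]=9 ok
k=4 barrier max(L[4]=9,C[3]=4)→9c, D[4]=9 ok
k=5 barrier max(L[5]=3,C[4]=3)→3c, D[5]=3 ok
k=6 barrier max(L[6]=4,C[5]=6)→6c, D[6]=4 SHORT
k=7 barrier max(L[7]=8,C[6]=3)→8c, D[7]=8 ok
k=8 barrier max(L[8]=8,C[7]=8)→8c, D[8]=8 ok
k=9 barrier C[8]=3→3c, D[9]=3 ok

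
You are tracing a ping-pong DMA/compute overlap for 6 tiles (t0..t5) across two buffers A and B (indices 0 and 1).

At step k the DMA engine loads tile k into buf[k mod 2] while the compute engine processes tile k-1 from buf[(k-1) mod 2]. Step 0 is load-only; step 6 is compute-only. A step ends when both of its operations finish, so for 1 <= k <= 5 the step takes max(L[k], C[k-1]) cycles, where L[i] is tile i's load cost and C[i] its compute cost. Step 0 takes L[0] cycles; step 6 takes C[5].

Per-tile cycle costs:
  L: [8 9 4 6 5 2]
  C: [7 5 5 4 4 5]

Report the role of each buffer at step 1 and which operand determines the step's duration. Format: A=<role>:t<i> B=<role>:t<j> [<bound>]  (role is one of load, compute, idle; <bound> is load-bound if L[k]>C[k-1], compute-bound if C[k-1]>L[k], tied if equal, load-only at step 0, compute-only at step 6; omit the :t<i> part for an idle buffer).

step 1: A=compute:t0 B=load:t1 [load-bound]

k=0 load=t0/8c comp=- wait=8 total=8
k=1 load=t1/9c comp=t0/7c wait=9 total=17
k=2 load=t2/4c comp=t1/5c wait=5 total=22
k=3 load=t3/6c comp=t2/5c wait=6 total=28
k=4 load=t4/5c comp=t3/4c wait=5 total=33
k=5 load=t5/2c comp=t4/4c wait=4 total=37
k=6 load=- comp=t5/5c wait=5 total=42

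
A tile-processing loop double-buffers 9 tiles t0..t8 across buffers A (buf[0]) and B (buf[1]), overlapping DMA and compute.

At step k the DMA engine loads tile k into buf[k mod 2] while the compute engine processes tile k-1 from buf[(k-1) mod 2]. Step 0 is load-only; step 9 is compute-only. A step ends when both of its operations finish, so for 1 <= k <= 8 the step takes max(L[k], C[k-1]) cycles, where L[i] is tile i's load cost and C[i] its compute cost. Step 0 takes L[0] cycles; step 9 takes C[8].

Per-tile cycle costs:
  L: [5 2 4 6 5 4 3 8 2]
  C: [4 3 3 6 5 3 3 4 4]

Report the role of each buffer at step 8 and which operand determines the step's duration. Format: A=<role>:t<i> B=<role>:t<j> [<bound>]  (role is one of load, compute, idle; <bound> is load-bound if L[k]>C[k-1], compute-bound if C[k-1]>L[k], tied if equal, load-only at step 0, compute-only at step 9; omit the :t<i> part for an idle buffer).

  0. 5=5c; end=5; A:t0 B:-
  1. max(2,4)=4c; end=9; A:t0 B:t1
  2. max(4,3)=4c; end=13; A:t2 B:t1
  3. max(6,3)=6c; end=19; A:t2 B:t3
  4. max(5,6)=6c; end=25; A:t4 B:t3
  5. max(4,5)=5c; end=30; A:t4 B:t5
  6. max(3,3)=3c; end=33; A:t6 B:t5
  7. max(8,3)=8c; end=41; A:t6 B:t7
  8. max(2,4)=4c; end=45; A:t8 B:t7
  9. 4=4c; end=49; A:t8 B:t7

step 8: A=load:t8 B=compute:t7 [compute-bound]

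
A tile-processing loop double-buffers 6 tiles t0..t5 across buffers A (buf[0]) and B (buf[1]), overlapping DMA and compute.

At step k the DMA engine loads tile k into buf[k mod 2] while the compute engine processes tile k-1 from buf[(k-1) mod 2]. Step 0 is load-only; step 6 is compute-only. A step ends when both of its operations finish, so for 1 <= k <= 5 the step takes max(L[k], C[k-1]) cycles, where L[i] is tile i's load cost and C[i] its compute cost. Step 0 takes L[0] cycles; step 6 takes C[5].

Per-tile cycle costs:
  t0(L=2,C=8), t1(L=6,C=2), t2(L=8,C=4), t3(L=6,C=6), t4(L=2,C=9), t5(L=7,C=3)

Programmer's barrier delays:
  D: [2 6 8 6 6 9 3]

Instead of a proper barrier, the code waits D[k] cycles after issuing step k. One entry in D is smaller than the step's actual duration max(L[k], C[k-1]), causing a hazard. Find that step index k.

hazard at step 1

k=0 barrier L[0]=2→2c, D[0]=2 ok
k=1 barrier max(L[1]=6,C[0]=8)→8c, D[1]=6 SHORT
k=2 barrier max(L[2]=8,C[1]=2)→8c, D[2]=8 ok
k=3 barrier max(L[3]=6,C[2]=4)→6c, D[3]=6 ok
k=4 barrier max(L[4]=2,C[3]=6)→6c, D[4]=6 ok
k=5 barrier max(L[5]=7,C[4]=9)→9c, D[5]=9 ok
k=6 barrier C[5]=3→3c, D[6]=3 ok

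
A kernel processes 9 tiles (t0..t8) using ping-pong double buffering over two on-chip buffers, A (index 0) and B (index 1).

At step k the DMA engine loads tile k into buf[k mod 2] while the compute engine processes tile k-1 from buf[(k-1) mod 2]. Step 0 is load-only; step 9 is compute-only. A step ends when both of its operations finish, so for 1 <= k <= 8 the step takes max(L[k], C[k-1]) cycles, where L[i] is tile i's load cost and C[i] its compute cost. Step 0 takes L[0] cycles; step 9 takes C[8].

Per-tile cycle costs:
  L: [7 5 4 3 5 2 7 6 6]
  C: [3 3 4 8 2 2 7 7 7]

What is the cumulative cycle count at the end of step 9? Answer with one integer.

end_cycle[9] = 58

step 0: L[0]=7 → dur=7, Σ=7 | A=load:t0 B=idle [load-only]
step 1: L[1]=5 C[0]=3 → dur=5, Σ=12 | A=compute:t0 B=load:t1 [load-bound]
step 2: L[2]=4 C[1]=3 → dur=4, Σ=16 | A=load:t2 B=compute:t1 [load-bound]
step 3: L[3]=3 C[2]=4 → dur=4, Σ=20 | A=compute:t2 B=load:t3 [compute-bound]
step 4: L[4]=5 C[3]=8 → dur=8, Σ=28 | A=load:t4 B=compute:t3 [compute-bound]
step 5: L[5]=2 C[4]=2 → dur=2, Σ=30 | A=compute:t4 B=load:t5 [tied]
step 6: L[6]=7 C[5]=2 → dur=7, Σ=37 | A=load:t6 B=compute:t5 [load-bound]
step 7: L[7]=6 C[6]=7 → dur=7, Σ=44 | A=compute:t6 B=load:t7 [compute-bound]
step 8: L[8]=6 C[7]=7 → dur=7, Σ=51 | A=load:t8 B=compute:t7 [compute-bound]
step 9: C[8]=7 → dur=7, Σ=58 | A=compute:t8 B=idle [compute-only]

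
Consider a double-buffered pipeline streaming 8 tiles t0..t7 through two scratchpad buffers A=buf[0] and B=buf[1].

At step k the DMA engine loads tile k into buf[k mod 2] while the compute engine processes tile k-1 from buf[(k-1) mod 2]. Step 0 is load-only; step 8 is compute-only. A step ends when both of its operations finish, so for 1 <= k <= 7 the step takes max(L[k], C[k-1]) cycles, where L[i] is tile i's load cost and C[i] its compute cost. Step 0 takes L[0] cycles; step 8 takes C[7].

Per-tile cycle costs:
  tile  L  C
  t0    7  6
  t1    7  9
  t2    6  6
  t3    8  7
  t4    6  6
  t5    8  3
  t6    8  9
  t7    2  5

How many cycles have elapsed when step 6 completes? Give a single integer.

end_cycle[6] = 54

  0. 7=7c; end=7; A:t0 B:-
  1. max(7,6)=7c; end=14; A:t0 B:t1
  2. max(6,9)=9c; end=23; A:t2 B:t1
  3. max(8,6)=8c; end=31; A:t2 B:t3
  4. max(6,7)=7c; end=38; A:t4 B:t3
  5. max(8,6)=8c; end=46; A:t4 B:t5
  6. max(8,3)=8c; end=54; A:t6 B:t5
  7. max(2,9)=9c; end=63; A:t6 B:t7
  8. 5=5c; end=68; A:t6 B:t7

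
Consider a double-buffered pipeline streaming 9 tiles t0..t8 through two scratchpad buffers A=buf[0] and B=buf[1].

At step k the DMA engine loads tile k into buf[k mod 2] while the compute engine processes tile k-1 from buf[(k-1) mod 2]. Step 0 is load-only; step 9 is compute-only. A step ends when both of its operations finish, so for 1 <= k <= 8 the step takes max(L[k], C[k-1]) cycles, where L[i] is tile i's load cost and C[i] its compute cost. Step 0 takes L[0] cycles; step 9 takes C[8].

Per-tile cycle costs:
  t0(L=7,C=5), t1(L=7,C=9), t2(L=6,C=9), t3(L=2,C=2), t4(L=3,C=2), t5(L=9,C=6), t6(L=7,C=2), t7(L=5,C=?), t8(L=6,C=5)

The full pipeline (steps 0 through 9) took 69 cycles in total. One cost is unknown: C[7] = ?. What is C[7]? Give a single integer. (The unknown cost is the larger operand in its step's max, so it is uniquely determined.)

step 0 → dur = L[0]=7 = 7
step 1 → dur = max(L[1]=7, C[0]=5) = 7
step 2 → dur = max(L[2]=6, C[1]=9) = 9
step 3 → dur = max(L[3]=2, C[2]=9) = 9
step 4 → dur = max(L[4]=3, C[3]=2) = 3
step 5 → dur = max(L[5]=9, C[4]=2) = 9
step 6 → dur = max(L[6]=7, C[5]=6) = 7
step 7 → dur = max(L[7]=5, C[6]=2) = 5
step 8 → dur = max(L[8]=6, C[7]=?) = C[7]  (unknown; binding)
step 9 → dur = C[8]=5 = 5
sum of known step durations = 61
dur[8] = total - known = 69 - 61 = 8
C[7] is the binding max in step 8, so C[7] = dur[8] = 8

C[7] = 8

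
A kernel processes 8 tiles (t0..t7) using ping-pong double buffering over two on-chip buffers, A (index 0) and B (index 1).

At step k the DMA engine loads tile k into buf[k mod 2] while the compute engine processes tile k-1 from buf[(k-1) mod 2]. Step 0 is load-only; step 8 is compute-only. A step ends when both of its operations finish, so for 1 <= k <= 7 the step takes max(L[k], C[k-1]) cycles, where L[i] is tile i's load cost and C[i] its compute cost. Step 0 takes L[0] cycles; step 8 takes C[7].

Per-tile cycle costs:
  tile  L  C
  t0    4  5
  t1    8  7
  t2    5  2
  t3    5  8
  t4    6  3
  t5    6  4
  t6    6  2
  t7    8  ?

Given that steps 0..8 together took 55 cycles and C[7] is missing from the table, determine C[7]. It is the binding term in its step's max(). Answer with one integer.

C[7] = 3

step 0 | dur = L[0]=4 = 4
step 1 | dur = max(L[1]=8, C[0]=5) = 8
step 2 | dur = max(L[2]=5, C[1]=7) = 7
step 3 | dur = max(L[3]=5, C[2]=2) = 5
step 4 | dur = max(L[4]=6, C[3]=8) = 8
step 5 | dur = max(L[5]=6, C[4]=3) = 6
step 6 | dur = max(L[6]=6, C[5]=4) = 6
step 7 | dur = max(L[7]=8, C[6]=2) = 8
step 8 | dur = C[7]=? = C[7]  (unknown; binding)
sum of known step durations = 52
dur[8] = total - known = 55 - 52 = 3
C[7] is the binding max in step 8, so C[7] = dur[8] = 3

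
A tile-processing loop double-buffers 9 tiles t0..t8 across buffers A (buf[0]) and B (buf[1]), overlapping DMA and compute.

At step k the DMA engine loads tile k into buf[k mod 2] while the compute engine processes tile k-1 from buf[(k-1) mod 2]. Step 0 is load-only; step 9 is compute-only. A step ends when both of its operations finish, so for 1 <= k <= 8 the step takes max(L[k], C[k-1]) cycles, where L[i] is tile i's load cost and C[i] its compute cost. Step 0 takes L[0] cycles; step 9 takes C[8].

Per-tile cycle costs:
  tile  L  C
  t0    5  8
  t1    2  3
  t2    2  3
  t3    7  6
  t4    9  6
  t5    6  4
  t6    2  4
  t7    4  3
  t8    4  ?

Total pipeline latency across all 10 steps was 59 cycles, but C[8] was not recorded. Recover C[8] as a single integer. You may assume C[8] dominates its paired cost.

C[8] = 9

step 0 = dur = L[0]=5 = 5
step 1 = dur = max(L[1]=2, C[0]=8) = 8
step 2 = dur = max(L[2]=2, C[1]=3) = 3
step 3 = dur = max(L[3]=7, C[2]=3) = 7
step 4 = dur = max(L[4]=9, C[3]=6) = 9
step 5 = dur = max(L[5]=6, C[4]=6) = 6
step 6 = dur = max(L[6]=2, C[5]=4) = 4
step 7 = dur = max(L[7]=4, C[6]=4) = 4
step 8 = dur = max(L[8]=4, C[7]=3) = 4
step 9 = dur = C[8]=? = C[8]  (unknown; binding)
sum of known step durations = 50
dur[9] = total - known = 59 - 50 = 9
C[8] is the binding max in step 9, so C[8] = dur[9] = 9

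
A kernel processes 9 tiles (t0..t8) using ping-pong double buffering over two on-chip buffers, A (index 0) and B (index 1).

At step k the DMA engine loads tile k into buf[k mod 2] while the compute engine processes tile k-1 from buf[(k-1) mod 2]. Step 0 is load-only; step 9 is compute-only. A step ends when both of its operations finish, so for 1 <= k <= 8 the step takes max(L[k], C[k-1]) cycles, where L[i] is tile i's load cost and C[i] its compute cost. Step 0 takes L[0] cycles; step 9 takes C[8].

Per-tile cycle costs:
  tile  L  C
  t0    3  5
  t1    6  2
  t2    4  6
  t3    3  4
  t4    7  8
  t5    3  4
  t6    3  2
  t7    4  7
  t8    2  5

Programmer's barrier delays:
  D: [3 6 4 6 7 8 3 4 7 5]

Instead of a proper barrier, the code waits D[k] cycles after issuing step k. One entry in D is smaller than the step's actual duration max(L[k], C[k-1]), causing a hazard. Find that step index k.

[0] required=L[0]=3=3 vs D=3 ok
[1] required=max(L[1]=6,C[0]=5)=6 vs D=6 ok
[2] required=max(L[2]=4,C[1]=2)=4 vs D=4 ok
[3] required=max(L[3]=3,C[2]=6)=6 vs D=6 ok
[4] required=max(L[4]=7,C[3]=4)=7 vs D=7 ok
[5] required=max(L[5]=3,C[4]=8)=8 vs D=8 ok
[6] required=max(L[6]=3,C[5]=4)=4 vs D=3 SHORT
[7] required=max(L[7]=4,C[6]=2)=4 vs D=4 ok
[8] required=max(L[8]=2,C[7]=7)=7 vs D=7 ok
[9] required=C[8]=5=5 vs D=5 ok

hazard at step 6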